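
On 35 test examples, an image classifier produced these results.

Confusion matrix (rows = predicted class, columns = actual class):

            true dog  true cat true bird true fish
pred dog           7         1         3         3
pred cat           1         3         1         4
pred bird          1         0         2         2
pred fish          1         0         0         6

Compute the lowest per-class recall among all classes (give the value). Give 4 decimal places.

Per-class recall (TP/(TP+FN)):
  dog: TP=7, FN=1+1+1=3 → 7/10 = 0.70000
  cat: TP=3, FN=1+0+0=1 → 3/4 = 0.75000
  bird: TP=2, FN=3+1+0=4 → 2/6 = 0.33333
  fish: TP=6, FN=3+4+2=9 → 6/15 = 0.40000
Lowest is class 'bird' with recall = 0.3333.

0.3333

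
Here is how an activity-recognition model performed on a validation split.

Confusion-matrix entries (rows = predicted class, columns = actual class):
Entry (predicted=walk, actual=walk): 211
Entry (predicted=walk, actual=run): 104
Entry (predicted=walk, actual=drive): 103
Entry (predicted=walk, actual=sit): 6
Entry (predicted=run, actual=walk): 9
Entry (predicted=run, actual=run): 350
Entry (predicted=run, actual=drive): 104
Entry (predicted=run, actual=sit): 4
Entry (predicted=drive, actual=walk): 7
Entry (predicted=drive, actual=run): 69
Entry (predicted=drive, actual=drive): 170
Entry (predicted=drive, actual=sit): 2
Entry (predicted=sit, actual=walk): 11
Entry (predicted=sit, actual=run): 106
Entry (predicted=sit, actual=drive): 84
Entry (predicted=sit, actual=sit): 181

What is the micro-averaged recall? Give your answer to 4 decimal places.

Micro-averaging pools counts across classes: ΣTP=912, ΣFP=609, ΣFN=609.
Micro-recall = TP/(TP+FN) on pooled counts = 0.5996 (equals overall accuracy in single-label multiclass).

0.5996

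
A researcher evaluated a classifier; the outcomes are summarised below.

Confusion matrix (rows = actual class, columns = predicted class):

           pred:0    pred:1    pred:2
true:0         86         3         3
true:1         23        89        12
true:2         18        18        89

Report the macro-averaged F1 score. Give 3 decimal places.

0.774

Per-class F1 score (2·TP/(2·TP+FP+FN)):
  0: TP=86, FP=23+18=41, FN=3+3=6 → 172/219 = 0.7854
  1: TP=89, FP=3+18=21, FN=23+12=35 → 178/234 = 0.7607
  2: TP=89, FP=3+12=15, FN=18+18=36 → 178/229 = 0.7773
Macro-F1 score = mean = (0.7854 + 0.7607 + 0.7773) / 3 = 0.774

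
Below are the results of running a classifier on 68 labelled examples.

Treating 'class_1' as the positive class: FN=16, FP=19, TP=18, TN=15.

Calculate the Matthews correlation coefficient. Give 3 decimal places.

MCC = (TP·TN − FP·FN) / √((TP+FP)(TP+FN)(TN+FP)(TN+FN))
Numerator = 18·15 − 19·16 = -34
Denominator = √(37·34·34·31) = √1325932 = 1151.4912
MCC = -34 / 1151.4912 = -0.030

-0.030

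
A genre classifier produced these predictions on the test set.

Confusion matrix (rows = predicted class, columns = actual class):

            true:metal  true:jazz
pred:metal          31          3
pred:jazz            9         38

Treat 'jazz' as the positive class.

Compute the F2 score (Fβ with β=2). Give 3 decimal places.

0.900

Fβ = (1+β²)·TP / ((1+β²)·TP + β²·FN + FP), with β²=4
= 5·38 / (5·38 + 4·3 + 9) = 0.900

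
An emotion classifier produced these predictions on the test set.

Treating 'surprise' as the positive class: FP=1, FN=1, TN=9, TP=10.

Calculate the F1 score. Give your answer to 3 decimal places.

0.909

Precision = TP/(TP+FP) = 10/11 = 0.9091
Recall = TP/(TP+FN) = 10/11 = 0.9091
F1 = 2·TP/(2·TP+FP+FN) = 20/22 = 0.909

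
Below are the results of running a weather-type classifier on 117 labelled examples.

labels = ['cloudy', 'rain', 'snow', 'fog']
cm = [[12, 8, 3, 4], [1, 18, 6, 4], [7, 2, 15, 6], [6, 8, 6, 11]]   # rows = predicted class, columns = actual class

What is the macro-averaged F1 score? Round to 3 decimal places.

0.475

Per-class F1 score (2·TP/(2·TP+FP+FN)):
  cloudy: TP=12, FP=8+3+4=15, FN=1+7+6=14 → 24/53 = 0.4528
  rain: TP=18, FP=1+6+4=11, FN=8+2+8=18 → 36/65 = 0.5538
  snow: TP=15, FP=7+2+6=15, FN=3+6+6=15 → 30/60 = 0.5000
  fog: TP=11, FP=6+8+6=20, FN=4+4+6=14 → 22/56 = 0.3929
Macro-F1 score = mean = (0.4528 + 0.5538 + 0.5000 + 0.3929) / 4 = 0.475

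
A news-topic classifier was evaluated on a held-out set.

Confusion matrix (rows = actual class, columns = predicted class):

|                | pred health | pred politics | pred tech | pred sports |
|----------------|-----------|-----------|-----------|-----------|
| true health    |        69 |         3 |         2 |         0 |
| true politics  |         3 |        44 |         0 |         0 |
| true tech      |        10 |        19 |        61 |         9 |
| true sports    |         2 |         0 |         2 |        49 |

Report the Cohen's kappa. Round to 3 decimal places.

Observed agreement pₒ = trace/N = 223/273 = 0.8168
Expected agreement pₑ = Σ (rowᵢ·colᵢ)/N² = (74·84 + 47·66 + 99·65 + 53·58)/273² = 0.2526
κ = (pₒ − pₑ)/(1 − pₑ) = (0.8168 − 0.2526)/(1 − 0.2526) = 0.755

0.755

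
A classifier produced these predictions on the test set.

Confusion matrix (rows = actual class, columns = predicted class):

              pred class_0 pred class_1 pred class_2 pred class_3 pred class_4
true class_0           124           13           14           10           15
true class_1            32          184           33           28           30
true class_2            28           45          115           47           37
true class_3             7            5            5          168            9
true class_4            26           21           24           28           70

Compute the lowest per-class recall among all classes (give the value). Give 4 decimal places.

0.4142

Per-class recall (TP/(TP+FN)):
  class_0: TP=124, FN=13+14+10+15=52 → 124/176 = 0.70455
  class_1: TP=184, FN=32+33+28+30=123 → 184/307 = 0.59935
  class_2: TP=115, FN=28+45+47+37=157 → 115/272 = 0.42279
  class_3: TP=168, FN=7+5+5+9=26 → 168/194 = 0.86598
  class_4: TP=70, FN=26+21+24+28=99 → 70/169 = 0.41420
Lowest is class 'class_4' with recall = 0.4142.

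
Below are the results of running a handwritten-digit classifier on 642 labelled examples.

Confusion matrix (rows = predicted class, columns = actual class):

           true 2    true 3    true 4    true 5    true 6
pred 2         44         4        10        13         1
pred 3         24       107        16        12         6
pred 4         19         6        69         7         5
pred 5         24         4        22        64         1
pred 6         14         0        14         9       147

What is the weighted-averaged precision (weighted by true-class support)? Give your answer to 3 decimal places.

0.664

Per-class precision (TP/(TP+FP)):
  2: TP=44, FP=4+10+13+1=28 → 44/72 = 0.6111
  3: TP=107, FP=24+16+12+6=58 → 107/165 = 0.6485
  4: TP=69, FP=19+6+7+5=37 → 69/106 = 0.6509
  5: TP=64, FP=24+4+22+1=51 → 64/115 = 0.5565
  6: TP=147, FP=14+0+14+9=37 → 147/184 = 0.7989
Weighted-precision = Σ (supportᵢ/N)·precisionᵢ with N=642: (125/642)·0.6111 + (121/642)·0.6485 + (131/642)·0.6509 + (105/642)·0.5565 + (160/642)·0.7989 = 0.664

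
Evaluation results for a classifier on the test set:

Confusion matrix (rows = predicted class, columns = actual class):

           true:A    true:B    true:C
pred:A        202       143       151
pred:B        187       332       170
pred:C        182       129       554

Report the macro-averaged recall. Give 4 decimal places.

Per-class recall (TP/(TP+FN)):
  A: TP=202, FN=187+182=369 → 202/571 = 0.35377
  B: TP=332, FN=143+129=272 → 332/604 = 0.54967
  C: TP=554, FN=151+170=321 → 554/875 = 0.63314
Macro-recall = mean = (0.35377 + 0.54967 + 0.63314) / 3 = 0.5122

0.5122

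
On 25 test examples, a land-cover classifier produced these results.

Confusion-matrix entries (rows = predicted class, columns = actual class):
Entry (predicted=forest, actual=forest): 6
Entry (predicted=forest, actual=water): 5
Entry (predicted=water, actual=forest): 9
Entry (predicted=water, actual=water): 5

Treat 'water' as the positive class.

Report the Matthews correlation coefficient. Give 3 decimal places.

MCC = (TP·TN − FP·FN) / √((TP+FP)(TP+FN)(TN+FP)(TN+FN))
Numerator = 5·6 − 9·5 = -15
Denominator = √(14·10·15·11) = √23100 = 151.9868
MCC = -15 / 151.9868 = -0.099

-0.099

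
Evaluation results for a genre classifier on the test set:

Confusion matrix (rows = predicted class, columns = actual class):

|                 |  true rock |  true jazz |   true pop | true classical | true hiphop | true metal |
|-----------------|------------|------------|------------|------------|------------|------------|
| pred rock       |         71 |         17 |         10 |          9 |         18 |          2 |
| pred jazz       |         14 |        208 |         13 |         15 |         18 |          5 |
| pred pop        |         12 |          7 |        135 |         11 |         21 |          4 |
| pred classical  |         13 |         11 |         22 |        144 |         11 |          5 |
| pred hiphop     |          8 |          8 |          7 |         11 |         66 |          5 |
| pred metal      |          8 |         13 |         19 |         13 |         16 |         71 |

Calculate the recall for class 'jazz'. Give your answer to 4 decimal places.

Treat 'jazz' as positive and all other classes as negative.
recall = TP/(TP+FN).
jazz: TP=208, FN=17+7+11+8+13=56 → 208/264 = 0.78788

0.7879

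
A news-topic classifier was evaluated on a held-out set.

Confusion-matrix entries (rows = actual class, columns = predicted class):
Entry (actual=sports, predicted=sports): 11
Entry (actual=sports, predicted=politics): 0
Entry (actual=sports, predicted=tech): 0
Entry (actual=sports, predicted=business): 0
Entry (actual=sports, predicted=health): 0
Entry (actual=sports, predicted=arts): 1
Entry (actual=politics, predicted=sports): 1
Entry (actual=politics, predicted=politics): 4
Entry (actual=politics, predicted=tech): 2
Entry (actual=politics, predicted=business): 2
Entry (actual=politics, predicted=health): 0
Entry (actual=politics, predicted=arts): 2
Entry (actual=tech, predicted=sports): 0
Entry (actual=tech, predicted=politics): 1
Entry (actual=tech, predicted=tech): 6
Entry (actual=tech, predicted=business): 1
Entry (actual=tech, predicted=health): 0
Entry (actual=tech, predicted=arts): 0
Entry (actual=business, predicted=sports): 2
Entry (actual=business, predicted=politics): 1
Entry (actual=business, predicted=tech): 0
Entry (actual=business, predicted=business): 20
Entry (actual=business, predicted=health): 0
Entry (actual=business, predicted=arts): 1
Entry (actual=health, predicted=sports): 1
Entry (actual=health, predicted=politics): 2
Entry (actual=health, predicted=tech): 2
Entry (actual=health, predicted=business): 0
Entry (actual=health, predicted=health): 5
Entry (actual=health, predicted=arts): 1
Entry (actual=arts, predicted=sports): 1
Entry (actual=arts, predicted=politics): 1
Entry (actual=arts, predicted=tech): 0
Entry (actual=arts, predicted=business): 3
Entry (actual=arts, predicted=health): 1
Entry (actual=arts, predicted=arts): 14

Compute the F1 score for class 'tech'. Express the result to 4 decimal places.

0.6667

Take TP from the diagonal, FP from the rest of the 'tech' prediction marginal, FN from the rest of the 'tech' actual marginal.
F1 score = 2·TP/(2·TP+FP+FN).
tech: TP=6, FP=0+2+0+2+0=4, FN=0+1+1+0+0=2 → 12/18 = 0.66667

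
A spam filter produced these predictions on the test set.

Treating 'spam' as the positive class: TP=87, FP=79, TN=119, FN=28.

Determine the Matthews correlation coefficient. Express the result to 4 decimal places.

MCC = (TP·TN − FP·FN) / √((TP+FP)(TP+FN)(TN+FP)(TN+FN))
Numerator = 87·119 − 79·28 = 8141
Denominator = √(166·115·198·147) = √555633540 = 23571.8803
MCC = 8141 / 23571.8803 = 0.3454

0.3454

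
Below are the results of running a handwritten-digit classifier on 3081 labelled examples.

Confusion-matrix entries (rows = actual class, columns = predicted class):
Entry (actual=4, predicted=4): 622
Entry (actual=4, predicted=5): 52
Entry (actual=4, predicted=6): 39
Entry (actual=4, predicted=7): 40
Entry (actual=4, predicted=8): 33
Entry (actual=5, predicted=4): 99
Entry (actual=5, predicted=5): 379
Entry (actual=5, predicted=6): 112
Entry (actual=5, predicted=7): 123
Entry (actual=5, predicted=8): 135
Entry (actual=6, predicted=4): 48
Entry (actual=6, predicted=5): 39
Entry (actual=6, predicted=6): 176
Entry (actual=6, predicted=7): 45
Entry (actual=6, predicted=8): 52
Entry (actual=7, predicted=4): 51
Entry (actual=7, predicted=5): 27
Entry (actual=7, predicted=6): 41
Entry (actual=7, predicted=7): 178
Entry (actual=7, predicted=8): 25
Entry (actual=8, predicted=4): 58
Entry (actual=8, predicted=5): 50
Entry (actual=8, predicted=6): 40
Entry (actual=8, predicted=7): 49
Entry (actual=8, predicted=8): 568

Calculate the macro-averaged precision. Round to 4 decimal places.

0.5881

Per-class precision (TP/(TP+FP)):
  4: TP=622, FP=99+48+51+58=256 → 622/878 = 0.70843
  5: TP=379, FP=52+39+27+50=168 → 379/547 = 0.69287
  6: TP=176, FP=39+112+41+40=232 → 176/408 = 0.43137
  7: TP=178, FP=40+123+45+49=257 → 178/435 = 0.40920
  8: TP=568, FP=33+135+52+25=245 → 568/813 = 0.69865
Macro-precision = mean = (0.70843 + 0.69287 + 0.43137 + 0.40920 + 0.69865) / 5 = 0.5881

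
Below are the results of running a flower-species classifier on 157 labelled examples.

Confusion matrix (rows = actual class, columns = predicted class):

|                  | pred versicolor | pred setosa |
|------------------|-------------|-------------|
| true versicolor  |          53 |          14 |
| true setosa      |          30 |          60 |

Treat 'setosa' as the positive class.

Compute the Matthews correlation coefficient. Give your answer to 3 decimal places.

0.454

MCC = (TP·TN − FP·FN) / √((TP+FP)(TP+FN)(TN+FP)(TN+FN))
Numerator = 60·53 − 14·30 = 2760
Denominator = √(74·90·67·83) = √37036260 = 6085.7424
MCC = 2760 / 6085.7424 = 0.454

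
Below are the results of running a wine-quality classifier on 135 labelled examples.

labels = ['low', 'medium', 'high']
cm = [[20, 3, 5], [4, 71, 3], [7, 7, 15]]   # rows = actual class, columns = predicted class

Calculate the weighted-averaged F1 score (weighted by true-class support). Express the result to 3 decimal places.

0.781

Per-class F1 score (2·TP/(2·TP+FP+FN)):
  low: TP=20, FP=4+7=11, FN=3+5=8 → 40/59 = 0.6780
  medium: TP=71, FP=3+7=10, FN=4+3=7 → 142/159 = 0.8931
  high: TP=15, FP=5+3=8, FN=7+7=14 → 30/52 = 0.5769
Weighted-F1 score = Σ (supportᵢ/N)·F1 scoreᵢ with N=135: (28/135)·0.6780 + (78/135)·0.8931 + (29/135)·0.5769 = 0.781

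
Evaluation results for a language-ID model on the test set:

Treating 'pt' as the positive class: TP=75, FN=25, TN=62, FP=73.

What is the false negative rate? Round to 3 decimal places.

FNR = FN/(FN+TP) = 25/(25+75) = 0.250

0.250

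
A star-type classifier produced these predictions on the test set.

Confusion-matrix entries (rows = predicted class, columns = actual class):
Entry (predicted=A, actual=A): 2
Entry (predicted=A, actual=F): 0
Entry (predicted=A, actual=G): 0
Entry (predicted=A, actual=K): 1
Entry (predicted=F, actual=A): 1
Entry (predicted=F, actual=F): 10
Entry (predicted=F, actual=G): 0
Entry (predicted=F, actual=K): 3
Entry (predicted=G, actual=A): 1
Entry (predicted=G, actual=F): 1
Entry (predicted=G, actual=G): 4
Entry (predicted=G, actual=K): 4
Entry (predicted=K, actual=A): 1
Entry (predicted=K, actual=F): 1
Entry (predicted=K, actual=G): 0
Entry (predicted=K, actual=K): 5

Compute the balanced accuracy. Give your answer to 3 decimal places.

0.654

Balanced accuracy = mean of per-class recall.
  A: recall = 2/5 = 0.4000
  F: recall = 10/12 = 0.8333
  G: recall = 4/4 = 1.0000
  K: recall = 5/13 = 0.3846
Mean = (0.4000 + 0.8333 + 1.0000 + 0.3846) / 4 = 0.654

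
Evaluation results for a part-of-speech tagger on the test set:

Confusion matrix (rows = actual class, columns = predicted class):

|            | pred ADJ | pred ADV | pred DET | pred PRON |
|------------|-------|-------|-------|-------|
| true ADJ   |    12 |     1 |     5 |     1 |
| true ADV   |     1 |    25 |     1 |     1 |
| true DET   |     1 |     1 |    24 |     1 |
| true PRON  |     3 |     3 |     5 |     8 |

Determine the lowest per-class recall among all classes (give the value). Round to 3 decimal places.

0.421

Per-class recall (TP/(TP+FN)):
  ADJ: TP=12, FN=1+5+1=7 → 12/19 = 0.6316
  ADV: TP=25, FN=1+1+1=3 → 25/28 = 0.8929
  DET: TP=24, FN=1+1+1=3 → 24/27 = 0.8889
  PRON: TP=8, FN=3+3+5=11 → 8/19 = 0.4211
Lowest is class 'PRON' with recall = 0.421.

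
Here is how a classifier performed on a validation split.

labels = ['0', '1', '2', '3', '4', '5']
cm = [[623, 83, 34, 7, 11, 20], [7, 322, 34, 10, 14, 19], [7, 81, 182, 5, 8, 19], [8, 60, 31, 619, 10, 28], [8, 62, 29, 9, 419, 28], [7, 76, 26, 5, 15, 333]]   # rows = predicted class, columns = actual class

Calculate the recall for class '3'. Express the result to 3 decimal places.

One-vs-rest for '3': TP = diagonal; FP = other classes predicted '3'; FN = '3' predicted as other.
recall = TP/(TP+FN).
3: TP=619, FN=7+10+5+9+5=36 → 619/655 = 0.9450

0.945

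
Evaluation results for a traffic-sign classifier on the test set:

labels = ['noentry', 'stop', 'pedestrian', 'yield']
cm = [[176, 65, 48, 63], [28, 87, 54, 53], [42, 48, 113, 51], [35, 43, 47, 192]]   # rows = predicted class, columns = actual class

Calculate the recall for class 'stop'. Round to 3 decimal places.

0.358

One-vs-rest for 'stop': TP = diagonal; FP = other classes predicted 'stop'; FN = 'stop' predicted as other.
recall = TP/(TP+FN).
stop: TP=87, FN=65+48+43=156 → 87/243 = 0.3580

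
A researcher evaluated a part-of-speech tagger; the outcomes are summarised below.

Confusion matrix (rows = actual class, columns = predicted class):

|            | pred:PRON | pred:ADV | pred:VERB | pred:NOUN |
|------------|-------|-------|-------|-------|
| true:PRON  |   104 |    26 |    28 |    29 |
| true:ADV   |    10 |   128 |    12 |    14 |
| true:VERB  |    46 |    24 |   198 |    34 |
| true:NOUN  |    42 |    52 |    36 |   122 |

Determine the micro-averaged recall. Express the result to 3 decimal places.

0.610

Micro-averaging pools counts across classes: ΣTP=552, ΣFP=353, ΣFN=353.
Micro-recall = TP/(TP+FN) on pooled counts = 0.610 (equals overall accuracy in single-label multiclass).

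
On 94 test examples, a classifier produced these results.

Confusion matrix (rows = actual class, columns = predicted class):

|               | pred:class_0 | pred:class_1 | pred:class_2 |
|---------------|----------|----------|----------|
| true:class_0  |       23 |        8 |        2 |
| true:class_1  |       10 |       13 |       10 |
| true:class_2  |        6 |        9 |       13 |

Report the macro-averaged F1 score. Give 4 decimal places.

Per-class F1 score (2·TP/(2·TP+FP+FN)):
  class_0: TP=23, FP=10+6=16, FN=8+2=10 → 46/72 = 0.63889
  class_1: TP=13, FP=8+9=17, FN=10+10=20 → 26/63 = 0.41270
  class_2: TP=13, FP=2+10=12, FN=6+9=15 → 26/53 = 0.49057
Macro-F1 score = mean = (0.63889 + 0.41270 + 0.49057) / 3 = 0.5141

0.5141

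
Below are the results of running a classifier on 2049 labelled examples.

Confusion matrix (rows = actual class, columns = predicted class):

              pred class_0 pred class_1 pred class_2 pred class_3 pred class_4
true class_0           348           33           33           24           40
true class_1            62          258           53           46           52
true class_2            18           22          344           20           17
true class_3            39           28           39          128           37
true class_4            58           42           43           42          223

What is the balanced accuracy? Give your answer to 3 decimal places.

0.622

Balanced accuracy = mean of per-class recall.
  class_0: recall = 348/478 = 0.7280
  class_1: recall = 258/471 = 0.5478
  class_2: recall = 344/421 = 0.8171
  class_3: recall = 128/271 = 0.4723
  class_4: recall = 223/408 = 0.5466
Mean = (0.7280 + 0.5478 + 0.8171 + 0.4723 + 0.5466) / 5 = 0.622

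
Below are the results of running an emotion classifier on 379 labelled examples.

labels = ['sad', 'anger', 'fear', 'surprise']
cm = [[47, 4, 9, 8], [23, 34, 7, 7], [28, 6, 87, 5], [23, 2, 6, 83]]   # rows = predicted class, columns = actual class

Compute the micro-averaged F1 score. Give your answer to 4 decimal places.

0.6623

Micro-averaging pools counts across classes: ΣTP=251, ΣFP=128, ΣFN=128.
Micro-F1 score = 2·TP/(2·TP+FP+FN) on pooled counts = 0.6623 (equals overall accuracy in single-label multiclass).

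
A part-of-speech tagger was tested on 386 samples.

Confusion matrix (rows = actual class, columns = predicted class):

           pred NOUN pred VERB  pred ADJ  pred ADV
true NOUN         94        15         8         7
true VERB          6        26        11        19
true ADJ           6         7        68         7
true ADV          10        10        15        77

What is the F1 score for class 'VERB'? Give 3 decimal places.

Treat 'VERB' as positive and all other classes as negative.
F1 score = 2·TP/(2·TP+FP+FN).
VERB: TP=26, FP=15+7+10=32, FN=6+11+19=36 → 52/120 = 0.4333

0.433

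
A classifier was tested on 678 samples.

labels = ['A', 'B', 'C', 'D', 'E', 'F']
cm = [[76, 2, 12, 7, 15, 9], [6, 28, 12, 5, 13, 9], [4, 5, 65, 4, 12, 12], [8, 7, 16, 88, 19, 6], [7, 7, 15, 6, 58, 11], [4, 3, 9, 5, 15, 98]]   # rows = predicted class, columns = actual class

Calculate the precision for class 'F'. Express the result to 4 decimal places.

Take TP from the diagonal, FP from the rest of the 'F' prediction marginal, FN from the rest of the 'F' actual marginal.
precision = TP/(TP+FP).
F: TP=98, FP=4+3+9+5+15=36 → 98/134 = 0.73134

0.7313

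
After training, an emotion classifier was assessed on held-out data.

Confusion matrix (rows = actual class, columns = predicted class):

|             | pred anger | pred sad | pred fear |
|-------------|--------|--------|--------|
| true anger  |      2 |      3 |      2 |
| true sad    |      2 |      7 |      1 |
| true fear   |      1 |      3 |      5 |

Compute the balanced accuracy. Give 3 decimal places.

0.514

Balanced accuracy = mean of per-class recall.
  anger: recall = 2/7 = 0.2857
  sad: recall = 7/10 = 0.7000
  fear: recall = 5/9 = 0.5556
Mean = (0.2857 + 0.7000 + 0.5556) / 3 = 0.514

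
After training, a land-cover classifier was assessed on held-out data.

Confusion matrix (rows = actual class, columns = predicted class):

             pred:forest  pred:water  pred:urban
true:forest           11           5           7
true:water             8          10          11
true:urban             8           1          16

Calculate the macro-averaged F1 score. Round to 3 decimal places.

Per-class F1 score (2·TP/(2·TP+FP+FN)):
  forest: TP=11, FP=8+8=16, FN=5+7=12 → 22/50 = 0.4400
  water: TP=10, FP=5+1=6, FN=8+11=19 → 20/45 = 0.4444
  urban: TP=16, FP=7+11=18, FN=8+1=9 → 32/59 = 0.5424
Macro-F1 score = mean = (0.4400 + 0.4444 + 0.5424) / 3 = 0.476

0.476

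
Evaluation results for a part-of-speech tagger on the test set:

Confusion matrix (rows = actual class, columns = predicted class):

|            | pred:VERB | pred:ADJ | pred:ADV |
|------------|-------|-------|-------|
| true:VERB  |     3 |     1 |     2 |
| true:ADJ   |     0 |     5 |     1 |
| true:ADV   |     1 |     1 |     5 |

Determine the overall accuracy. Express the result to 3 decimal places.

Accuracy = trace / total = (3+5+5=13) / 19 = 13/19 = 0.684

0.684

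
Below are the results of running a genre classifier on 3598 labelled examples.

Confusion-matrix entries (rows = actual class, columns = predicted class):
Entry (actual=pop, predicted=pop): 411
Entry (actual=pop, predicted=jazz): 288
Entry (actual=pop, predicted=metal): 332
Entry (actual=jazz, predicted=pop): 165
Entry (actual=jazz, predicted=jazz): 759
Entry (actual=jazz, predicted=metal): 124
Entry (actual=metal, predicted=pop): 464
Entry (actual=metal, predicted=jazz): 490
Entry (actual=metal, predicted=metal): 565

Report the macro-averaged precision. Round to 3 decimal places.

Per-class precision (TP/(TP+FP)):
  pop: TP=411, FP=165+464=629 → 411/1040 = 0.3952
  jazz: TP=759, FP=288+490=778 → 759/1537 = 0.4938
  metal: TP=565, FP=332+124=456 → 565/1021 = 0.5534
Macro-precision = mean = (0.3952 + 0.4938 + 0.5534) / 3 = 0.481

0.481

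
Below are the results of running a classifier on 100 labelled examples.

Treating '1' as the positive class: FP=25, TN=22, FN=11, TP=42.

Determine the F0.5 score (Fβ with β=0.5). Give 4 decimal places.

Fβ = (1+β²)·TP / ((1+β²)·TP + β²·FN + FP), with β²=1/4
= 1.25·42 / (1.25·42 + 0.25·11 + 25) = 0.6542

0.6542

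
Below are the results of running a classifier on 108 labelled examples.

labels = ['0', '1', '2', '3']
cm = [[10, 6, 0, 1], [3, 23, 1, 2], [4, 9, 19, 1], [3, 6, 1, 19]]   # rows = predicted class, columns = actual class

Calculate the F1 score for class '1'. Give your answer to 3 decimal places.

One-vs-rest for '1': TP = diagonal; FP = other classes predicted '1'; FN = '1' predicted as other.
F1 score = 2·TP/(2·TP+FP+FN).
1: TP=23, FP=3+1+2=6, FN=6+9+6=21 → 46/73 = 0.6301

0.630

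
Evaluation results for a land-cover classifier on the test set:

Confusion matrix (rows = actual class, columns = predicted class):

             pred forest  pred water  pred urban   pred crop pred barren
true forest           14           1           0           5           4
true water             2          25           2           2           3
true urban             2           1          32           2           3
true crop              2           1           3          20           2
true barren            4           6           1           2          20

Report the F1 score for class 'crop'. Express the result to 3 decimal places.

0.678

Take TP from the diagonal, FP from the rest of the 'crop' prediction marginal, FN from the rest of the 'crop' actual marginal.
F1 score = 2·TP/(2·TP+FP+FN).
crop: TP=20, FP=5+2+2+2=11, FN=2+1+3+2=8 → 40/59 = 0.6780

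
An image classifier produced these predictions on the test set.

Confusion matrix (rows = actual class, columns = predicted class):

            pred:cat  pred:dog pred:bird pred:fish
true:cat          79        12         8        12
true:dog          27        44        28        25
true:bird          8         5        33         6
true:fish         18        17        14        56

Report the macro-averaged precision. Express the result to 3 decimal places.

0.531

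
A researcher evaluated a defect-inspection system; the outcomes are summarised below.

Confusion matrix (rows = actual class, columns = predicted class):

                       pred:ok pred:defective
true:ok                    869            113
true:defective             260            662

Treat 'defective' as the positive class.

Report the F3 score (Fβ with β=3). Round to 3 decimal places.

Fβ = (1+β²)·TP / ((1+β²)·TP + β²·FN + FP), with β²=9
= 10·662 / (10·662 + 9·260 + 113) = 0.730

0.730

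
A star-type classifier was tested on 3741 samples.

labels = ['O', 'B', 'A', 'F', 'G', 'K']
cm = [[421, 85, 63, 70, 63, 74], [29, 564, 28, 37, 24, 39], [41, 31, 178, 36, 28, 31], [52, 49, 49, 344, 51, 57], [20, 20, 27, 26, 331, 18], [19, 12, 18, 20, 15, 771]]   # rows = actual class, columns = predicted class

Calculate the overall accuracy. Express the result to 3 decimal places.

Accuracy = trace / total = (421+564+178+344+331+771=2609) / 3741 = 2609/3741 = 0.697

0.697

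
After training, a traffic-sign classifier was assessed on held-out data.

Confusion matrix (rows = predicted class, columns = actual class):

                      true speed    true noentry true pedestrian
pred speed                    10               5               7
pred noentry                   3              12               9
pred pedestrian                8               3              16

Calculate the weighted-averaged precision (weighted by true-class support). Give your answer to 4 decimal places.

Per-class precision (TP/(TP+FP)):
  speed: TP=10, FP=5+7=12 → 10/22 = 0.45455
  noentry: TP=12, FP=3+9=12 → 12/24 = 0.50000
  pedestrian: TP=16, FP=8+3=11 → 16/27 = 0.59259
Weighted-precision = Σ (supportᵢ/N)·precisionᵢ with N=73: (21/73)·0.45455 + (20/73)·0.50000 + (32/73)·0.59259 = 0.5275

0.5275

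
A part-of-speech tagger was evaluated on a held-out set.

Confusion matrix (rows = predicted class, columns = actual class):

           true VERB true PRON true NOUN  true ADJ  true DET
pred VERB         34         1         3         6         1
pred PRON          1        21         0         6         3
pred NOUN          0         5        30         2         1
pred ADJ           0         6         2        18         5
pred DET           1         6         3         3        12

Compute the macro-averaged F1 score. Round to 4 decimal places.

0.6570

Per-class F1 score (2·TP/(2·TP+FP+FN)):
  VERB: TP=34, FP=1+3+6+1=11, FN=1+0+0+1=2 → 68/81 = 0.83951
  PRON: TP=21, FP=1+0+6+3=10, FN=1+5+6+6=18 → 42/70 = 0.60000
  NOUN: TP=30, FP=0+5+2+1=8, FN=3+0+2+3=8 → 60/76 = 0.78947
  ADJ: TP=18, FP=0+6+2+5=13, FN=6+6+2+3=17 → 36/66 = 0.54545
  DET: TP=12, FP=1+6+3+3=13, FN=1+3+1+5=10 → 24/47 = 0.51064
Macro-F1 score = mean = (0.83951 + 0.60000 + 0.78947 + 0.54545 + 0.51064) / 5 = 0.6570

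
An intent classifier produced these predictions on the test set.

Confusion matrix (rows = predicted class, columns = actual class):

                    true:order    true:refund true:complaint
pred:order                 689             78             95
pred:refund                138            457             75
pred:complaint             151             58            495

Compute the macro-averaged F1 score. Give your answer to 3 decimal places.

Per-class F1 score (2·TP/(2·TP+FP+FN)):
  order: TP=689, FP=78+95=173, FN=138+151=289 → 1378/1840 = 0.7489
  refund: TP=457, FP=138+75=213, FN=78+58=136 → 914/1263 = 0.7237
  complaint: TP=495, FP=151+58=209, FN=95+75=170 → 990/1369 = 0.7232
Macro-F1 score = mean = (0.7489 + 0.7237 + 0.7232) / 3 = 0.732

0.732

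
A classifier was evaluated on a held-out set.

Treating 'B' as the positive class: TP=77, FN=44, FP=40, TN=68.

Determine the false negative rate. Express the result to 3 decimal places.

0.364

FNR = FN/(FN+TP) = 44/(44+77) = 0.364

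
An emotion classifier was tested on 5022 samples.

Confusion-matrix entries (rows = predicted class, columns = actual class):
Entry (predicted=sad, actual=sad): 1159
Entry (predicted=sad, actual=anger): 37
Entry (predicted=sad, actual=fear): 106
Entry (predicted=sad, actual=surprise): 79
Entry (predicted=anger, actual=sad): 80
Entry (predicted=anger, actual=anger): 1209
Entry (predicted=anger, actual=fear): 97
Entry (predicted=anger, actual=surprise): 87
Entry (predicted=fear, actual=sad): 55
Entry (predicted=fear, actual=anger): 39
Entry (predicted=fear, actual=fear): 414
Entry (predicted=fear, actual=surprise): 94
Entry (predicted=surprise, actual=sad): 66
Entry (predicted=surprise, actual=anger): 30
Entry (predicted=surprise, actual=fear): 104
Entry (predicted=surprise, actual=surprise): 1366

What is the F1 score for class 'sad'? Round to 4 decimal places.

F1 score = 2·TP/(2·TP+FP+FN).
sad: TP=1159, FP=37+106+79=222, FN=80+55+66=201 → 2318/2741 = 0.84568

0.8457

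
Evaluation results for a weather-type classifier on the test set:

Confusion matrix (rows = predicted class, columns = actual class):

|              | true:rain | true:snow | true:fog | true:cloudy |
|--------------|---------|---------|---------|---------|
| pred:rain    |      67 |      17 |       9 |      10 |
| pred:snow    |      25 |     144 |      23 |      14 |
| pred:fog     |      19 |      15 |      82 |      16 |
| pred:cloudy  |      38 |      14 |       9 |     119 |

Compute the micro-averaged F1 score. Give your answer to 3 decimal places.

0.663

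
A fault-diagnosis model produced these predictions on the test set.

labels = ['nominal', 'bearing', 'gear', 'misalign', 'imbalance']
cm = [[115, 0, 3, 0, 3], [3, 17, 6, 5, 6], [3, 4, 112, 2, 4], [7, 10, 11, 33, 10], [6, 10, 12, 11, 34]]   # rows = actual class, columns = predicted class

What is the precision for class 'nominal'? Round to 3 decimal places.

precision = TP/(TP+FP).
nominal: TP=115, FP=3+3+7+6=19 → 115/134 = 0.8582

0.858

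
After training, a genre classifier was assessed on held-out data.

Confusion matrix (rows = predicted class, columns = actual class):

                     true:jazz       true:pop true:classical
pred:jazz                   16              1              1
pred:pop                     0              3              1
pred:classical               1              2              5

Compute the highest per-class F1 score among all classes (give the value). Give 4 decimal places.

0.9143

Per-class F1 score (2·TP/(2·TP+FP+FN)):
  jazz: TP=16, FP=1+1=2, FN=0+1=1 → 32/35 = 0.91429
  pop: TP=3, FP=0+1=1, FN=1+2=3 → 6/10 = 0.60000
  classical: TP=5, FP=1+2=3, FN=1+1=2 → 10/15 = 0.66667
Highest is class 'jazz' with F1 score = 0.9143.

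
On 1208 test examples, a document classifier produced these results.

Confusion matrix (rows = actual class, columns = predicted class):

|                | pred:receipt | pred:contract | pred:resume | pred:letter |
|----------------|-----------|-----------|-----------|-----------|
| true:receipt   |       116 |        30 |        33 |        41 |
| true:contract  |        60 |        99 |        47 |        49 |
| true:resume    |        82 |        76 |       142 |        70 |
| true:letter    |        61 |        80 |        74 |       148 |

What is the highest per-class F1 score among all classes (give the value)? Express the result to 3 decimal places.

0.441

Per-class F1 score (2·TP/(2·TP+FP+FN)):
  receipt: TP=116, FP=60+82+61=203, FN=30+33+41=104 → 232/539 = 0.4304
  contract: TP=99, FP=30+76+80=186, FN=60+47+49=156 → 198/540 = 0.3667
  resume: TP=142, FP=33+47+74=154, FN=82+76+70=228 → 284/666 = 0.4264
  letter: TP=148, FP=41+49+70=160, FN=61+80+74=215 → 296/671 = 0.4411
Highest is class 'letter' with F1 score = 0.441.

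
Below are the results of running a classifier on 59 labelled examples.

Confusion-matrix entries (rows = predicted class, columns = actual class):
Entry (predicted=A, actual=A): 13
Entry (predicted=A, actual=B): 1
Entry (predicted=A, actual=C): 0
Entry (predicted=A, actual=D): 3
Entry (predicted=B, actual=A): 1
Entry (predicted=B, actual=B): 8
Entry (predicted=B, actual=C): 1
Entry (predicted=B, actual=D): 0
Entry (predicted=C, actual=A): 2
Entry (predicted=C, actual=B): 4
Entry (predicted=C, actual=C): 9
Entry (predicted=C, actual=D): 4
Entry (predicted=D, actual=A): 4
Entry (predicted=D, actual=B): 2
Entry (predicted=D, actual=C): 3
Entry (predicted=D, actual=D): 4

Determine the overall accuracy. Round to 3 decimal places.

Accuracy = trace / total = (13+8+9+4=34) / 59 = 34/59 = 0.576

0.576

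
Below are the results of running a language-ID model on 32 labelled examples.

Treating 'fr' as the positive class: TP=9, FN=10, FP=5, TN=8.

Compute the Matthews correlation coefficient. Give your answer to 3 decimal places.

0.088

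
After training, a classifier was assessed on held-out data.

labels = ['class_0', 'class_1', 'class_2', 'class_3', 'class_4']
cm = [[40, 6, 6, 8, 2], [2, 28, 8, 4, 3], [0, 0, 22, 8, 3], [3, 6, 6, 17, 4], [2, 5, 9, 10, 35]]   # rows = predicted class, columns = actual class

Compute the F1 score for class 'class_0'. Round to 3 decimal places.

0.734

One-vs-rest for 'class_0': TP = diagonal; FP = other classes predicted 'class_0'; FN = 'class_0' predicted as other.
F1 score = 2·TP/(2·TP+FP+FN).
class_0: TP=40, FP=6+6+8+2=22, FN=2+0+3+2=7 → 80/109 = 0.7339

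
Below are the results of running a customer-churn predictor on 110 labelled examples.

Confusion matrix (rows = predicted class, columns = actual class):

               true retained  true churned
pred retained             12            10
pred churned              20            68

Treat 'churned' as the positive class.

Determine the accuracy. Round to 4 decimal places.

0.7273

Accuracy = (TP+TN)/N = (68+12)/110 = 0.7273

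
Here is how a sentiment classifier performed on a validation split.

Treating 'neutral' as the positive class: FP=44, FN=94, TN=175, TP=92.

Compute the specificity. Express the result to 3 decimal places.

Specificity = TN/(TN+FP) = 175/(175+44) = 0.799

0.799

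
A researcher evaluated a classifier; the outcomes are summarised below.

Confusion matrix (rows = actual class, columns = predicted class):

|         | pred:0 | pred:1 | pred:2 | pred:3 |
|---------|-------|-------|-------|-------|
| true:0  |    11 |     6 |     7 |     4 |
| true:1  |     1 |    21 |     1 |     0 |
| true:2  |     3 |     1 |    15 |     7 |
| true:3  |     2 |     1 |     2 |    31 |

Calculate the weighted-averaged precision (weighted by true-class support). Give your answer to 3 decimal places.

0.681

Per-class precision (TP/(TP+FP)):
  0: TP=11, FP=1+3+2=6 → 11/17 = 0.6471
  1: TP=21, FP=6+1+1=8 → 21/29 = 0.7241
  2: TP=15, FP=7+1+2=10 → 15/25 = 0.6000
  3: TP=31, FP=4+0+7=11 → 31/42 = 0.7381
Weighted-precision = Σ (supportᵢ/N)·precisionᵢ with N=113: (28/113)·0.6471 + (23/113)·0.7241 + (26/113)·0.6000 + (36/113)·0.7381 = 0.681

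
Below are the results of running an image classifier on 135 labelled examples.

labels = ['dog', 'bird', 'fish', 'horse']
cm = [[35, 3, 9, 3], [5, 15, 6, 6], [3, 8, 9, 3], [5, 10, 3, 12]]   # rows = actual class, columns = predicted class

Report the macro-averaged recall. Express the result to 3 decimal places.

0.490

Per-class recall (TP/(TP+FN)):
  dog: TP=35, FN=3+9+3=15 → 35/50 = 0.7000
  bird: TP=15, FN=5+6+6=17 → 15/32 = 0.4688
  fish: TP=9, FN=3+8+3=14 → 9/23 = 0.3913
  horse: TP=12, FN=5+10+3=18 → 12/30 = 0.4000
Macro-recall = mean = (0.7000 + 0.4688 + 0.3913 + 0.4000) / 4 = 0.490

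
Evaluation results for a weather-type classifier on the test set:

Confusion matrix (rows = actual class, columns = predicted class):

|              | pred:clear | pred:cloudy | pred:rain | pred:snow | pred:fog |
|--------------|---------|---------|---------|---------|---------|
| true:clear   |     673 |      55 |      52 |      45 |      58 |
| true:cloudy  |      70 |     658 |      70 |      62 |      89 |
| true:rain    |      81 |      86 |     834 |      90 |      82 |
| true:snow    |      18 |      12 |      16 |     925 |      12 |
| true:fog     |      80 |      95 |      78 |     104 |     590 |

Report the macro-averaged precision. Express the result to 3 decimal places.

0.743

Per-class precision (TP/(TP+FP)):
  clear: TP=673, FP=70+81+18+80=249 → 673/922 = 0.7299
  cloudy: TP=658, FP=55+86+12+95=248 → 658/906 = 0.7263
  rain: TP=834, FP=52+70+16+78=216 → 834/1050 = 0.7943
  snow: TP=925, FP=45+62+90+104=301 → 925/1226 = 0.7545
  fog: TP=590, FP=58+89+82+12=241 → 590/831 = 0.7100
Macro-precision = mean = (0.7299 + 0.7263 + 0.7943 + 0.7545 + 0.7100) / 5 = 0.743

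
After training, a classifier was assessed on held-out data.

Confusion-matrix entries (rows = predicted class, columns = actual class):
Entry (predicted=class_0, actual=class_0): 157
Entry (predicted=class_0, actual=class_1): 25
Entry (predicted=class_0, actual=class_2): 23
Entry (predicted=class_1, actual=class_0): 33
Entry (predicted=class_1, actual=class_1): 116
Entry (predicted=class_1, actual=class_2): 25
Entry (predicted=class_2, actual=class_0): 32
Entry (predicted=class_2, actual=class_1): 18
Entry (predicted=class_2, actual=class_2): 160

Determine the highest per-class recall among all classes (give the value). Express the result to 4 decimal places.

0.7692

Per-class recall (TP/(TP+FN)):
  class_0: TP=157, FN=33+32=65 → 157/222 = 0.70721
  class_1: TP=116, FN=25+18=43 → 116/159 = 0.72956
  class_2: TP=160, FN=23+25=48 → 160/208 = 0.76923
Highest is class 'class_2' with recall = 0.7692.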